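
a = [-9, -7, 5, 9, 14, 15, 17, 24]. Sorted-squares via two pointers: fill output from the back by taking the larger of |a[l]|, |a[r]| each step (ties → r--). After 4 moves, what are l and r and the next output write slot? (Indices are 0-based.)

l=0 r=7: |-9|<=|24| out[7]=576, r--
l=0 r=6: |-9|<=|17| out[6]=289, r--
l=0 r=5: |-9|<=|15| out[5]=225, r--
l=0 r=4: |-9|<=|14| out[4]=196, r--

l=0, r=3, next write slot=3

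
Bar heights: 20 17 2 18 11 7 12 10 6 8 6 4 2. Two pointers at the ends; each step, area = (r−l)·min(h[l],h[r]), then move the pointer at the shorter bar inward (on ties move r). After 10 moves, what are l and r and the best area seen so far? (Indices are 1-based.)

[1,13] min(20,2)*12=24 best=24 * → r--
[1,12] min(20,4)*11=44 best=44 * → r--
[1,11] min(20,6)*10=60 best=60 * → r--
[1,10] min(20,8)*9=72 best=72 * → r--
[1,9] min(20,6)*8=48 best=72 → r--
[1,8] min(20,10)*7=70 best=72 → r--
[1,7] min(20,12)*6=72 best=72 → r--
[1,6] min(20,7)*5=35 best=72 → r--
[1,5] min(20,11)*4=44 best=72 → r--
[1,4] min(20,18)*3=54 best=72 → r--

l=1, r=3, best area=72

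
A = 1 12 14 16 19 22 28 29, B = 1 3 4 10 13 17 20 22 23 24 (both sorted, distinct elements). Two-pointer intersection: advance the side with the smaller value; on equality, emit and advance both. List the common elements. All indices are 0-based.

intersection = [1, 22]

[i=0,j=0] 1==1 emit → i++,j++
[i=1,j=1] 12>3 → j++
[i=1,j=2] 12>4 → j++
[i=1,j=3] 12>10 → j++
[i=1,j=4] 12<13 → i++
[i=2,j=4] 14>13 → j++
[i=2,j=5] 14<17 → i++
[i=3,j=5] 16<17 → i++
[i=4,j=5] 19>17 → j++
[i=4,j=6] 19<20 → i++
[i=5,j=6] 22>20 → j++
[i=5,j=7] 22==22 emit → i++,j++
[i=6,j=8] 28>23 → j++
[i=6,j=9] 28>24 → j++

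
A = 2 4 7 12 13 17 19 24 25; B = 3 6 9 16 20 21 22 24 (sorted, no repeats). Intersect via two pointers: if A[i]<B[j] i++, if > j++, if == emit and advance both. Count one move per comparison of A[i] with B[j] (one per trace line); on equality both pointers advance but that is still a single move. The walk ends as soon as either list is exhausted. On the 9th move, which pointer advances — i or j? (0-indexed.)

j

[i=0,j=0] 2<3 → i++
[i=1,j=0] 4>3 → j++
[i=1,j=1] 4<6 → i++
[i=2,j=1] 7>6 → j++
[i=2,j=2] 7<9 → i++
[i=3,j=2] 12>9 → j++
[i=3,j=3] 12<16 → i++
[i=4,j=3] 13<16 → i++
[i=5,j=3] 17>16 → j++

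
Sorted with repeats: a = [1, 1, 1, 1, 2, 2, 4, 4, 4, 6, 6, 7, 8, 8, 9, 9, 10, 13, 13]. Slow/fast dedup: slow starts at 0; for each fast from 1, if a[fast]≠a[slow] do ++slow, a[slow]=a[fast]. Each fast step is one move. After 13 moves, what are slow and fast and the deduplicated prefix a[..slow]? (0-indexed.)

slow=5, fast=14, prefix=[1, 2, 4, 6, 7, 8]

(s=0,f=1) a[fast]=1=a[slow] dup → fast++
(s=0,f=2) a[fast]=1=a[slow] dup → fast++
(s=0,f=3) a[fast]=1=a[slow] dup → fast++
(s=0,f=4) a[fast]=2≠a[slow]=1 write a[1]=2 → slow++,fast++
(s=1,f=5) a[fast]=2=a[slow] dup → fast++
(s=1,f=6) a[fast]=4≠a[slow]=2 write a[2]=4 → slow++,fast++
(s=2,f=7) a[fast]=4=a[slow] dup → fast++
(s=2,f=8) a[fast]=4=a[slow] dup → fast++
(s=2,f=9) a[fast]=6≠a[slow]=4 write a[3]=6 → slow++,fast++
(s=3,f=10) a[fast]=6=a[slow] dup → fast++
(s=3,f=11) a[fast]=7≠a[slow]=6 write a[4]=7 → slow++,fast++
(s=4,f=12) a[fast]=8≠a[slow]=7 write a[5]=8 → slow++,fast++
(s=5,f=13) a[fast]=8=a[slow] dup → fast++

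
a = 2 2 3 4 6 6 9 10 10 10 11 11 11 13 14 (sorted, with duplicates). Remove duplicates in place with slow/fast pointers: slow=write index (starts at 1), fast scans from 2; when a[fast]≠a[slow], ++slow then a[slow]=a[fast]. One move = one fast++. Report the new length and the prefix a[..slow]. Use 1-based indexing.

(s=1,f=2) a[fast]=2=a[slow] dup → fast++
(s=1,f=3) a[fast]=3≠a[slow]=2 write a[2]=3 → slow++,fast++
(s=2,f=4) a[fast]=4≠a[slow]=3 write a[3]=4 → slow++,fast++
(s=3,f=5) a[fast]=6≠a[slow]=4 write a[4]=6 → slow++,fast++
(s=4,f=6) a[fast]=6=a[slow] dup → fast++
(s=4,f=7) a[fast]=9≠a[slow]=6 write a[5]=9 → slow++,fast++
(s=5,f=8) a[fast]=10≠a[slow]=9 write a[6]=10 → slow++,fast++
(s=6,f=9) a[fast]=10=a[slow] dup → fast++
(s=6,f=10) a[fast]=10=a[slow] dup → fast++
(s=6,f=11) a[fast]=11≠a[slow]=10 write a[7]=11 → slow++,fast++
(s=7,f=12) a[fast]=11=a[slow] dup → fast++
(s=7,f=13) a[fast]=11=a[slow] dup → fast++
(s=7,f=14) a[fast]=13≠a[slow]=11 write a[8]=13 → slow++,fast++
(s=8,f=15) a[fast]=14≠a[slow]=13 write a[9]=14 → slow++,fast++

length 9; prefix = [2, 3, 4, 6, 9, 10, 11, 13, 14]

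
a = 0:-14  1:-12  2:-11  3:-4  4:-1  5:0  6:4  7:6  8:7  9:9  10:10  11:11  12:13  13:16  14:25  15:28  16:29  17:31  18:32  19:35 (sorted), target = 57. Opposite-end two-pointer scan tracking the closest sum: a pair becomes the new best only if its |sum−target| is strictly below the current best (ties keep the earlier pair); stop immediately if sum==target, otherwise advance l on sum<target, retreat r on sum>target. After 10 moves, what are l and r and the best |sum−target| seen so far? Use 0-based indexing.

l=10, r=19, best |Δ|=13

l=0 r=19: -14+35=21 d=36 *, l++
l=1 r=19: -12+35=23 d=34 *, l++
l=2 r=19: -11+35=24 d=33 *, l++
l=3 r=19: -4+35=31 d=26 *, l++
l=4 r=19: -1+35=34 d=23 *, l++
l=5 r=19: 0+35=35 d=22 *, l++
l=6 r=19: 4+35=39 d=18 *, l++
l=7 r=19: 6+35=41 d=16 *, l++
l=8 r=19: 7+35=42 d=15 *, l++
l=9 r=19: 9+35=44 d=13 *, l++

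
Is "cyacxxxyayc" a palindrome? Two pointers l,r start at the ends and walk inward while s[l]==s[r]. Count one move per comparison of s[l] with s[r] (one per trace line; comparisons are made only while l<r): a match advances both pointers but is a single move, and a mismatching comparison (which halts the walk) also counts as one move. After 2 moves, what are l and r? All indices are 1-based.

l=3, r=9

[1,11] 'c'=='c' → l++,r--
[2,10] 'y'=='y' → l++,r--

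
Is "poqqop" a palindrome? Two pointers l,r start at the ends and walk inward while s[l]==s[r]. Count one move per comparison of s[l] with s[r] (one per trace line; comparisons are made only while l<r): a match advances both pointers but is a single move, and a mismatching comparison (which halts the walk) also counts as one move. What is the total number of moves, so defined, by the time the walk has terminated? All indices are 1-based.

[1,6] 'p'=='p' → l++,r--
[2,5] 'o'=='o' → l++,r--
[3,4] 'q'=='q' → l++,r--

3 moves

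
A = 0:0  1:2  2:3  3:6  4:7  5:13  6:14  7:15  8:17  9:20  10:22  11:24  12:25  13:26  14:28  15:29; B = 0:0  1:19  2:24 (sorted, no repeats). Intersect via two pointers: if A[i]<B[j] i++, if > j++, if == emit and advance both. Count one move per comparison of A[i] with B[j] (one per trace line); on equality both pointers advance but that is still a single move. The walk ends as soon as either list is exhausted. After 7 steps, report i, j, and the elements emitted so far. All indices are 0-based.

[i=0,j=0] 0==0 emit → i++,j++
[i=1,j=1] 2<19 → i++
[i=2,j=1] 3<19 → i++
[i=3,j=1] 6<19 → i++
[i=4,j=1] 7<19 → i++
[i=5,j=1] 13<19 → i++
[i=6,j=1] 14<19 → i++

i=7, j=1, emitted=[0]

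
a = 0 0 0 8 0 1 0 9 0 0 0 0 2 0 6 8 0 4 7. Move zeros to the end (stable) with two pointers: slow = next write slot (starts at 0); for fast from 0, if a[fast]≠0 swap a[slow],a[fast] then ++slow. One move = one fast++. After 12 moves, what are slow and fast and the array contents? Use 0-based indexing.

slow=3, fast=12, a=[8, 1, 9, 0, 0, 0, 0, 0, 0, 0, 0, 0, 2, 0, 6, 8, 0, 4, 7]

slow=0 fast=0: a[fast]=0, fast++
slow=0 fast=1: a[fast]=0, fast++
slow=0 fast=2: a[fast]=0, fast++
slow=0 fast=3: a[fast]=8≠0 swap→a[0]=8, slow++,fast++
slow=1 fast=4: a[fast]=0, fast++
slow=1 fast=5: a[fast]=1≠0 swap→a[1]=1, slow++,fast++
slow=2 fast=6: a[fast]=0, fast++
slow=2 fast=7: a[fast]=9≠0 swap→a[2]=9, slow++,fast++
slow=3 fast=8: a[fast]=0, fast++
slow=3 fast=9: a[fast]=0, fast++
slow=3 fast=10: a[fast]=0, fast++
slow=3 fast=11: a[fast]=0, fast++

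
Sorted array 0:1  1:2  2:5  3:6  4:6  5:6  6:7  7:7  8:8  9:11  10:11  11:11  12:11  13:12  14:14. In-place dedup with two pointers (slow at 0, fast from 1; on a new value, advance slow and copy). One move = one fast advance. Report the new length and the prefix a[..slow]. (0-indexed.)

(s=0,f=1) a[fast]=2≠a[slow]=1 write a[1]=2 → slow++,fast++
(s=1,f=2) a[fast]=5≠a[slow]=2 write a[2]=5 → slow++,fast++
(s=2,f=3) a[fast]=6≠a[slow]=5 write a[3]=6 → slow++,fast++
(s=3,f=4) a[fast]=6=a[slow] dup → fast++
(s=3,f=5) a[fast]=6=a[slow] dup → fast++
(s=3,f=6) a[fast]=7≠a[slow]=6 write a[4]=7 → slow++,fast++
(s=4,f=7) a[fast]=7=a[slow] dup → fast++
(s=4,f=8) a[fast]=8≠a[slow]=7 write a[5]=8 → slow++,fast++
(s=5,f=9) a[fast]=11≠a[slow]=8 write a[6]=11 → slow++,fast++
(s=6,f=10) a[fast]=11=a[slow] dup → fast++
(s=6,f=11) a[fast]=11=a[slow] dup → fast++
(s=6,f=12) a[fast]=11=a[slow] dup → fast++
(s=6,f=13) a[fast]=12≠a[slow]=11 write a[7]=12 → slow++,fast++
(s=7,f=14) a[fast]=14≠a[slow]=12 write a[8]=14 → slow++,fast++

length 9; prefix = [1, 2, 5, 6, 7, 8, 11, 12, 14]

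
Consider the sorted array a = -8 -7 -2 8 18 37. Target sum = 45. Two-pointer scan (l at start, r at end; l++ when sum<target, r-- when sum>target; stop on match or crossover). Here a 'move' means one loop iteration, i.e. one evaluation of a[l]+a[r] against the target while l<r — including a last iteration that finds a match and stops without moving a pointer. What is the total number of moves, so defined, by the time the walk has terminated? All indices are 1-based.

4 moves

[1,6] -8+37=29 <45 → l++
[2,6] -7+37=30 <45 → l++
[3,6] -2+37=35 <45 → l++
[4,6] 8+37=45 → found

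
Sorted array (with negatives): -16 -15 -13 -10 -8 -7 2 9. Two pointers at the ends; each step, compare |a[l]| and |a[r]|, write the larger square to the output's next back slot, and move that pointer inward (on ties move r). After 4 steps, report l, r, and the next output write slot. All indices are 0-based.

l=4, r=7, next write slot=3

l=0 r=7: |-16|>|9| out[7]=256, l++
l=1 r=7: |-15|>|9| out[6]=225, l++
l=2 r=7: |-13|>|9| out[5]=169, l++
l=3 r=7: |-10|>|9| out[4]=100, l++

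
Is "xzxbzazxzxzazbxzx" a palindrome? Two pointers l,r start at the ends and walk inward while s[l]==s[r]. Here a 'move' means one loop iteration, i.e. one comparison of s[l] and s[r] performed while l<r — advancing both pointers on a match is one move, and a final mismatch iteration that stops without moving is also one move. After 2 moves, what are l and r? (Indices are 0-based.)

l=2, r=14

l=0 r=16: 'x'=='x', l++,r--
l=1 r=15: 'z'=='z', l++,r--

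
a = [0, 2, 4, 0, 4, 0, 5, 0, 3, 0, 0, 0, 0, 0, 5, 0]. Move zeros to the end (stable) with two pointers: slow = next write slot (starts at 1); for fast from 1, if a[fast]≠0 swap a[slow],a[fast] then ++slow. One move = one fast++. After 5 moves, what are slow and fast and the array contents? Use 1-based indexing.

slow=4, fast=6, a=[2, 4, 4, 0, 0, 0, 5, 0, 3, 0, 0, 0, 0, 0, 5, 0]

slow=1 fast=1: a[fast]=0, fast++
slow=1 fast=2: a[fast]=2≠0 swap→a[1]=2, slow++,fast++
slow=2 fast=3: a[fast]=4≠0 swap→a[2]=4, slow++,fast++
slow=3 fast=4: a[fast]=0, fast++
slow=3 fast=5: a[fast]=4≠0 swap→a[3]=4, slow++,fast++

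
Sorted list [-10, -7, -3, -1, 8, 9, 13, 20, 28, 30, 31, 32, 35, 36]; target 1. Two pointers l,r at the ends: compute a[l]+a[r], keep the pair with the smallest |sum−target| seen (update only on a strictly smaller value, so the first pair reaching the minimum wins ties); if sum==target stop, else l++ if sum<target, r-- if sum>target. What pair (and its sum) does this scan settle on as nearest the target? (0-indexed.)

l=0 r=13: -10+36=26 d=25 *, r--
l=0 r=12: -10+35=25 d=24 *, r--
l=0 r=11: -10+32=22 d=21 *, r--
l=0 r=10: -10+31=21 d=20 *, r--
l=0 r=9: -10+30=20 d=19 *, r--
l=0 r=8: -10+28=18 d=17 *, r--
l=0 r=7: -10+20=10 d=9 *, r--
l=0 r=6: -10+13=3 d=2 *, r--
l=0 r=5: -10+9=-1 d=2, l++
l=1 r=5: -7+9=2 d=1 *, r--
l=1 r=4: -7+8=1 d=0 *, stop

pair (-7, 8) with sum 1 (|Δ|=0)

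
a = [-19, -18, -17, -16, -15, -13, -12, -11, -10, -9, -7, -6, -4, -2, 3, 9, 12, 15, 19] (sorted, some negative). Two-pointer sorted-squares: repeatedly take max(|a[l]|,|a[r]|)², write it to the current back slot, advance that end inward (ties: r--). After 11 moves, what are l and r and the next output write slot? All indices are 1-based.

[1,19] |-19|<=|19| out[19]=361 → r--
[1,18] |-19|>|15| out[18]=361 → l++
[2,18] |-18|>|15| out[17]=324 → l++
[3,18] |-17|>|15| out[16]=289 → l++
[4,18] |-16|>|15| out[15]=256 → l++
[5,18] |-15|<=|15| out[14]=225 → r--
[5,17] |-15|>|12| out[13]=225 → l++
[6,17] |-13|>|12| out[12]=169 → l++
[7,17] |-12|<=|12| out[11]=144 → r--
[7,16] |-12|>|9| out[10]=144 → l++
[8,16] |-11|>|9| out[9]=121 → l++

l=9, r=16, next write slot=8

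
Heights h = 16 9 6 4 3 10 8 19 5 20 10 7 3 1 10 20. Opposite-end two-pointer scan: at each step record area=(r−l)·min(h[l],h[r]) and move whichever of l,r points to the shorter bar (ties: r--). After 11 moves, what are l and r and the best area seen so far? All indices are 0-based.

l=9, r=13, best area=240

l=0 r=15: min(16,20)*15=240 best=240 *, l++
l=1 r=15: min(9,20)*14=126 best=240, l++
l=2 r=15: min(6,20)*13=78 best=240, l++
l=3 r=15: min(4,20)*12=48 best=240, l++
l=4 r=15: min(3,20)*11=33 best=240, l++
l=5 r=15: min(10,20)*10=100 best=240, l++
l=6 r=15: min(8,20)*9=72 best=240, l++
l=7 r=15: min(19,20)*8=152 best=240, l++
l=8 r=15: min(5,20)*7=35 best=240, l++
l=9 r=15: min(20,20)*6=120 best=240, r--
l=9 r=14: min(20,10)*5=50 best=240, r--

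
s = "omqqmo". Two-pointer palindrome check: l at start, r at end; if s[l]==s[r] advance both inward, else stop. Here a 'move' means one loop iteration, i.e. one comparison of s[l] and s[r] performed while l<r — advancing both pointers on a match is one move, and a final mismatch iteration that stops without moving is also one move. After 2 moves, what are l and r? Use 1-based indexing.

l=3, r=4

l=1 r=6: 'o'=='o', l++,r--
l=2 r=5: 'm'=='m', l++,r--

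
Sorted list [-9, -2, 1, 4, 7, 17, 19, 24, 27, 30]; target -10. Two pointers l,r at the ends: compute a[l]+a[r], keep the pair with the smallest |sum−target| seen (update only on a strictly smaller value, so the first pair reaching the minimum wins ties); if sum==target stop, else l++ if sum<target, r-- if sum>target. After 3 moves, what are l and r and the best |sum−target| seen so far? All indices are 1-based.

[1,10] -9+30=21 d=31 * → r--
[1,9] -9+27=18 d=28 * → r--
[1,8] -9+24=15 d=25 * → r--

l=1, r=7, best |Δ|=25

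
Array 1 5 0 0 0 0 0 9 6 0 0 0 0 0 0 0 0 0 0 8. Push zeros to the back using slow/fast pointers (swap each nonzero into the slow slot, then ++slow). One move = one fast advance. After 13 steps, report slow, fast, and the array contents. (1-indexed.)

slow=1 fast=1: a[fast]=1≠0 swap→a[1]=1, slow++,fast++
slow=2 fast=2: a[fast]=5≠0 swap→a[2]=5, slow++,fast++
slow=3 fast=3: a[fast]=0, fast++
slow=3 fast=4: a[fast]=0, fast++
slow=3 fast=5: a[fast]=0, fast++
slow=3 fast=6: a[fast]=0, fast++
slow=3 fast=7: a[fast]=0, fast++
slow=3 fast=8: a[fast]=9≠0 swap→a[3]=9, slow++,fast++
slow=4 fast=9: a[fast]=6≠0 swap→a[4]=6, slow++,fast++
slow=5 fast=10: a[fast]=0, fast++
slow=5 fast=11: a[fast]=0, fast++
slow=5 fast=12: a[fast]=0, fast++
slow=5 fast=13: a[fast]=0, fast++

slow=5, fast=14, a=[1, 5, 9, 6, 0, 0, 0, 0, 0, 0, 0, 0, 0, 0, 0, 0, 0, 0, 0, 8]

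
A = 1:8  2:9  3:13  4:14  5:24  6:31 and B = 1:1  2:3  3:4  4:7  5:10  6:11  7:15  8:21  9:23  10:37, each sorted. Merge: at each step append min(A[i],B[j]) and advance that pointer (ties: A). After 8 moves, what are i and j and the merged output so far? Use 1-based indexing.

i=1 j=1: A[i]=8>B[j]=1 take 1, j++
i=1 j=2: A[i]=8>B[j]=3 take 3, j++
i=1 j=3: A[i]=8>B[j]=4 take 4, j++
i=1 j=4: A[i]=8>B[j]=7 take 7, j++
i=1 j=5: A[i]=8<=B[j]=10 take 8, i++
i=2 j=5: A[i]=9<=B[j]=10 take 9, i++
i=3 j=5: A[i]=13>B[j]=10 take 10, j++
i=3 j=6: A[i]=13>B[j]=11 take 11, j++

i=3, j=7, merged so far=[1, 3, 4, 7, 8, 9, 10, 11]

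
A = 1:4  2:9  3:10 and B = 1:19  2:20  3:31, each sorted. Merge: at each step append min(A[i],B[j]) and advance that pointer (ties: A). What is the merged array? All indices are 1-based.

[4, 9, 10, 19, 20, 31]

[i=1,j=1] A[i]=4<=B[j]=19 take 4 → i++
[i=2,j=1] A[i]=9<=B[j]=19 take 9 → i++
[i=3,j=1] A[i]=10<=B[j]=19 take 10 → i++
[i=4,j=1] A done, take B[j]=19 → j++
[i=4,j=2] A done, take B[j]=20 → j++
[i=4,j=3] A done, take B[j]=31 → j++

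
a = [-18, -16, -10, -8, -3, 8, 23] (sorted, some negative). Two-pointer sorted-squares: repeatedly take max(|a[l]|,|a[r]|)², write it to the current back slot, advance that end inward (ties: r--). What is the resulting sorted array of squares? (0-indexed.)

l=0 r=6: |-18|<=|23| out[6]=529, r--
l=0 r=5: |-18|>|8| out[5]=324, l++
l=1 r=5: |-16|>|8| out[4]=256, l++
l=2 r=5: |-10|>|8| out[3]=100, l++
l=3 r=5: |-8|<=|8| out[2]=64, r--
l=3 r=4: |-8|>|-3| out[1]=64, l++
l=4 r=4: |-3|<=|-3| out[0]=9, r--

[9, 64, 64, 100, 256, 324, 529]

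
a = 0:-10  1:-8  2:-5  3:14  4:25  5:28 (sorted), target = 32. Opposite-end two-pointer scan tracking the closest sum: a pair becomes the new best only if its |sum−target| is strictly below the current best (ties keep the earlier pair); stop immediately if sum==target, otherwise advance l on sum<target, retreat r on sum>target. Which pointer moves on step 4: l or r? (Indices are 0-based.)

[0,5] -10+28=18 d=14 * → l++
[1,5] -8+28=20 d=12 * → l++
[2,5] -5+28=23 d=9 * → l++
[3,5] 14+28=42 d=10 → r--

r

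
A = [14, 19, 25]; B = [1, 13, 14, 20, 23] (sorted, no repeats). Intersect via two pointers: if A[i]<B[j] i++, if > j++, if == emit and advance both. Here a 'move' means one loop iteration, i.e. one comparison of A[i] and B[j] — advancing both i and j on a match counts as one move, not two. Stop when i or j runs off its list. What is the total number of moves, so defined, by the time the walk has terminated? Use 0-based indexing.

6 moves

[i=0,j=0] 14>1 → j++
[i=0,j=1] 14>13 → j++
[i=0,j=2] 14==14 emit → i++,j++
[i=1,j=3] 19<20 → i++
[i=2,j=3] 25>20 → j++
[i=2,j=4] 25>23 → j++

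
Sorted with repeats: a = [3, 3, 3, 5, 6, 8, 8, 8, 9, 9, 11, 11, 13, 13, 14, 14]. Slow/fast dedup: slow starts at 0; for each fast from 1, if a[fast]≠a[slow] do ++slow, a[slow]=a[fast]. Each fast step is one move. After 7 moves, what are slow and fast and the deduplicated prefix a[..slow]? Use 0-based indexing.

slow=0 fast=1: a[fast]=3=a[slow] dup, fast++
slow=0 fast=2: a[fast]=3=a[slow] dup, fast++
slow=0 fast=3: a[fast]=5≠a[slow]=3 write a[1]=5, slow++,fast++
slow=1 fast=4: a[fast]=6≠a[slow]=5 write a[2]=6, slow++,fast++
slow=2 fast=5: a[fast]=8≠a[slow]=6 write a[3]=8, slow++,fast++
slow=3 fast=6: a[fast]=8=a[slow] dup, fast++
slow=3 fast=7: a[fast]=8=a[slow] dup, fast++

slow=3, fast=8, prefix=[3, 5, 6, 8]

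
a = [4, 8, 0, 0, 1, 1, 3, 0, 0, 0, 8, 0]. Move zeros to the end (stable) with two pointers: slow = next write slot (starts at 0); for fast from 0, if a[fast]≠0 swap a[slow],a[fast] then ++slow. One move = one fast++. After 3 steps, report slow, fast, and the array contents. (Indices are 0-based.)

slow=2, fast=3, a=[4, 8, 0, 0, 1, 1, 3, 0, 0, 0, 8, 0]

(s=0,f=0) a[fast]=4≠0 swap→a[0]=4 → slow++,fast++
(s=1,f=1) a[fast]=8≠0 swap→a[1]=8 → slow++,fast++
(s=2,f=2) a[fast]=0 → fast++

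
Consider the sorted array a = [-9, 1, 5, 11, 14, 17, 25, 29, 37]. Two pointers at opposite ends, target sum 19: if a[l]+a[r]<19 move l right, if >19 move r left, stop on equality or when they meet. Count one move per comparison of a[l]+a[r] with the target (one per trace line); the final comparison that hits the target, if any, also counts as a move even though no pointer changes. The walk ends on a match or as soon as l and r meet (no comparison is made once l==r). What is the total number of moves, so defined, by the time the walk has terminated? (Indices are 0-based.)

[0,8] -9+37=28 >19 → r--
[0,7] -9+29=20 >19 → r--
[0,6] -9+25=16 <19 → l++
[1,6] 1+25=26 >19 → r--
[1,5] 1+17=18 <19 → l++
[2,5] 5+17=22 >19 → r--
[2,4] 5+14=19 → found

7 moves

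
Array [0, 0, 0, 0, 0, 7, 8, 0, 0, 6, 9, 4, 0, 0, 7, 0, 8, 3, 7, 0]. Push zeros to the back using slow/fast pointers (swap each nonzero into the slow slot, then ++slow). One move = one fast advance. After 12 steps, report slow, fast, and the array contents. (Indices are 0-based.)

slow=5, fast=12, a=[7, 8, 6, 9, 4, 0, 0, 0, 0, 0, 0, 0, 0, 0, 7, 0, 8, 3, 7, 0]

(s=0,f=0) a[fast]=0 → fast++
(s=0,f=1) a[fast]=0 → fast++
(s=0,f=2) a[fast]=0 → fast++
(s=0,f=3) a[fast]=0 → fast++
(s=0,f=4) a[fast]=0 → fast++
(s=0,f=5) a[fast]=7≠0 swap→a[0]=7 → slow++,fast++
(s=1,f=6) a[fast]=8≠0 swap→a[1]=8 → slow++,fast++
(s=2,f=7) a[fast]=0 → fast++
(s=2,f=8) a[fast]=0 → fast++
(s=2,f=9) a[fast]=6≠0 swap→a[2]=6 → slow++,fast++
(s=3,f=10) a[fast]=9≠0 swap→a[3]=9 → slow++,fast++
(s=4,f=11) a[fast]=4≠0 swap→a[4]=4 → slow++,fast++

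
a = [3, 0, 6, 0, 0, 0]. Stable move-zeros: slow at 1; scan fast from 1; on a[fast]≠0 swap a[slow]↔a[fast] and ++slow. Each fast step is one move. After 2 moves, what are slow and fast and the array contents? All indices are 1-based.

(s=1,f=1) a[fast]=3≠0 swap→a[1]=3 → slow++,fast++
(s=2,f=2) a[fast]=0 → fast++

slow=2, fast=3, a=[3, 0, 6, 0, 0, 0]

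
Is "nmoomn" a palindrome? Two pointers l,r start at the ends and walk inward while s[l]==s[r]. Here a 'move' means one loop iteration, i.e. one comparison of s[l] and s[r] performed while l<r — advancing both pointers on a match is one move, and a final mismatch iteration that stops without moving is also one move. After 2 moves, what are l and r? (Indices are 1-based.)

[1,6] 'n'=='n' → l++,r--
[2,5] 'm'=='m' → l++,r--

l=3, r=4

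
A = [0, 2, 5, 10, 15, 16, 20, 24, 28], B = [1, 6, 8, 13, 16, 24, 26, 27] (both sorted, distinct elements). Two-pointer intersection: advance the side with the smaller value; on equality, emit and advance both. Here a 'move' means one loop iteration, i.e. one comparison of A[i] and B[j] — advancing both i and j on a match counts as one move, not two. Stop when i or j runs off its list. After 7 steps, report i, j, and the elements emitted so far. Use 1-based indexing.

i=5, j=4, emitted=[]

[i=1,j=1] 0<1 → i++
[i=2,j=1] 2>1 → j++
[i=2,j=2] 2<6 → i++
[i=3,j=2] 5<6 → i++
[i=4,j=2] 10>6 → j++
[i=4,j=3] 10>8 → j++
[i=4,j=4] 10<13 → i++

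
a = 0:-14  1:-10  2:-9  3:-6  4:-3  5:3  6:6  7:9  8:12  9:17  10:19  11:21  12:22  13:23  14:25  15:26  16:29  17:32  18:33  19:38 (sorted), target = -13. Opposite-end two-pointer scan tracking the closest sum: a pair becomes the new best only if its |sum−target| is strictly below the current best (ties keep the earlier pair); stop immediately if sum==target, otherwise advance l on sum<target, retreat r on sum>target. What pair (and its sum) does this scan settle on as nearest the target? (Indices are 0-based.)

l=0 r=19: -14+38=24 d=37 *, r--
l=0 r=18: -14+33=19 d=32 *, r--
l=0 r=17: -14+32=18 d=31 *, r--
l=0 r=16: -14+29=15 d=28 *, r--
l=0 r=15: -14+26=12 d=25 *, r--
l=0 r=14: -14+25=11 d=24 *, r--
l=0 r=13: -14+23=9 d=22 *, r--
l=0 r=12: -14+22=8 d=21 *, r--
l=0 r=11: -14+21=7 d=20 *, r--
l=0 r=10: -14+19=5 d=18 *, r--
l=0 r=9: -14+17=3 d=16 *, r--
l=0 r=8: -14+12=-2 d=11 *, r--
l=0 r=7: -14+9=-5 d=8 *, r--
l=0 r=6: -14+6=-8 d=5 *, r--
l=0 r=5: -14+3=-11 d=2 *, r--
l=0 r=4: -14+-3=-17 d=4, l++
l=1 r=4: -10+-3=-13 d=0 *, stop

pair (-10, -3) with sum -13 (|Δ|=0)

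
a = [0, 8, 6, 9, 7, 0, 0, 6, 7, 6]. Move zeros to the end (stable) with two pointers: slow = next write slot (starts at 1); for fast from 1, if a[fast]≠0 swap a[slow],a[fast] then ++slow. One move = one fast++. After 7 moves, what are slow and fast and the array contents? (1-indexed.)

slow=5, fast=8, a=[8, 6, 9, 7, 0, 0, 0, 6, 7, 6]

(s=1,f=1) a[fast]=0 → fast++
(s=1,f=2) a[fast]=8≠0 swap→a[1]=8 → slow++,fast++
(s=2,f=3) a[fast]=6≠0 swap→a[2]=6 → slow++,fast++
(s=3,f=4) a[fast]=9≠0 swap→a[3]=9 → slow++,fast++
(s=4,f=5) a[fast]=7≠0 swap→a[4]=7 → slow++,fast++
(s=5,f=6) a[fast]=0 → fast++
(s=5,f=7) a[fast]=0 → fast++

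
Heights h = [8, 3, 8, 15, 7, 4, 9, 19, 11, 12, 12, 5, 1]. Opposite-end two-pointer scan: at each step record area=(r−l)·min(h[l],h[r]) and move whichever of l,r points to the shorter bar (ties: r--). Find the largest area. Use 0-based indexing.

[0,12] min(8,1)*12=12 best=12 * → r--
[0,11] min(8,5)*11=55 best=55 * → r--
[0,10] min(8,12)*10=80 best=80 * → l++
[1,10] min(3,12)*9=27 best=80 → l++
[2,10] min(8,12)*8=64 best=80 → l++
[3,10] min(15,12)*7=84 best=84 * → r--
[3,9] min(15,12)*6=72 best=84 → r--
[3,8] min(15,11)*5=55 best=84 → r--
[3,7] min(15,19)*4=60 best=84 → l++
[4,7] min(7,19)*3=21 best=84 → l++
[5,7] min(4,19)*2=8 best=84 → l++
[6,7] min(9,19)*1=9 best=84 → l++

max area = 84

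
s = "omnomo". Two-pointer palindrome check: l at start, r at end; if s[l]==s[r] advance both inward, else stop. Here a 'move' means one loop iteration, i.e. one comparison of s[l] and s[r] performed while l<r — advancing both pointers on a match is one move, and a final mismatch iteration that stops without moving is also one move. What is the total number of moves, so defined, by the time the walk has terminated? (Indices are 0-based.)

[0,5] 'o'=='o' → l++,r--
[1,4] 'm'=='m' → l++,r--
[2,3] 'n'!='o' → stop

3 moves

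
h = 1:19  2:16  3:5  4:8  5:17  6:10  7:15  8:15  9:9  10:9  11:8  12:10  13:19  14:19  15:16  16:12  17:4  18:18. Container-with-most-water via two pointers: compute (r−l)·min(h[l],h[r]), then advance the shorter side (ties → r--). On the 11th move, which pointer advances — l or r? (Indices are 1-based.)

[1,18] min(19,18)*17=306 best=306 * → r--
[1,17] min(19,4)*16=64 best=306 → r--
[1,16] min(19,12)*15=180 best=306 → r--
[1,15] min(19,16)*14=224 best=306 → r--
[1,14] min(19,19)*13=247 best=306 → r--
[1,13] min(19,19)*12=228 best=306 → r--
[1,12] min(19,10)*11=110 best=306 → r--
[1,11] min(19,8)*10=80 best=306 → r--
[1,10] min(19,9)*9=81 best=306 → r--
[1,9] min(19,9)*8=72 best=306 → r--
[1,8] min(19,15)*7=105 best=306 → r--

r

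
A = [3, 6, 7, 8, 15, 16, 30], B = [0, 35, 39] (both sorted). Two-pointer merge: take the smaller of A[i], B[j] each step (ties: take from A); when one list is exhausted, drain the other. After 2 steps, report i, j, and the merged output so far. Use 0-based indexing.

i=1, j=1, merged so far=[0, 3]

[i=0,j=0] A[i]=3>B[j]=0 take 0 → j++
[i=0,j=1] A[i]=3<=B[j]=35 take 3 → i++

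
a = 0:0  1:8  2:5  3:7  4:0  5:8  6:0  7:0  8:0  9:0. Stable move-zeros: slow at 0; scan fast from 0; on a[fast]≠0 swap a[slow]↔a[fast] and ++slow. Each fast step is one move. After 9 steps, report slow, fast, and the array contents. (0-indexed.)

slow=4, fast=9, a=[8, 5, 7, 8, 0, 0, 0, 0, 0, 0]

(s=0,f=0) a[fast]=0 → fast++
(s=0,f=1) a[fast]=8≠0 swap→a[0]=8 → slow++,fast++
(s=1,f=2) a[fast]=5≠0 swap→a[1]=5 → slow++,fast++
(s=2,f=3) a[fast]=7≠0 swap→a[2]=7 → slow++,fast++
(s=3,f=4) a[fast]=0 → fast++
(s=3,f=5) a[fast]=8≠0 swap→a[3]=8 → slow++,fast++
(s=4,f=6) a[fast]=0 → fast++
(s=4,f=7) a[fast]=0 → fast++
(s=4,f=8) a[fast]=0 → fast++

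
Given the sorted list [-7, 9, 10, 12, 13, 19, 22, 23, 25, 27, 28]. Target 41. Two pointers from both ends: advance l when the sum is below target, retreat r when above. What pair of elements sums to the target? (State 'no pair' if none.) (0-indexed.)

[0,10] -7+28=21 <41 → l++
[1,10] 9+28=37 <41 → l++
[2,10] 10+28=38 <41 → l++
[3,10] 12+28=40 <41 → l++
[4,10] 13+28=41 → found

(13, 28)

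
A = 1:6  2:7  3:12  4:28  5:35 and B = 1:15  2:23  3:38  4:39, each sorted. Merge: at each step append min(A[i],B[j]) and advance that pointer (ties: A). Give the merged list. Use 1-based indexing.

[i=1,j=1] A[i]=6<=B[j]=15 take 6 → i++
[i=2,j=1] A[i]=7<=B[j]=15 take 7 → i++
[i=3,j=1] A[i]=12<=B[j]=15 take 12 → i++
[i=4,j=1] A[i]=28>B[j]=15 take 15 → j++
[i=4,j=2] A[i]=28>B[j]=23 take 23 → j++
[i=4,j=3] A[i]=28<=B[j]=38 take 28 → i++
[i=5,j=3] A[i]=35<=B[j]=38 take 35 → i++
[i=6,j=3] A done, take B[j]=38 → j++
[i=6,j=4] A done, take B[j]=39 → j++

[6, 7, 12, 15, 23, 28, 35, 38, 39]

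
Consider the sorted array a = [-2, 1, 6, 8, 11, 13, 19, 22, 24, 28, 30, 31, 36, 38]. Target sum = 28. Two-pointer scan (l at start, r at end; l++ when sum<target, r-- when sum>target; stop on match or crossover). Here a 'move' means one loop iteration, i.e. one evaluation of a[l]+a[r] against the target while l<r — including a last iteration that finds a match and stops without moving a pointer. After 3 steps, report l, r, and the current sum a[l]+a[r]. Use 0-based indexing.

l=0, r=10, sum=28

l=0 r=13: -2+38=36 >28, r--
l=0 r=12: -2+36=34 >28, r--
l=0 r=11: -2+31=29 >28, r--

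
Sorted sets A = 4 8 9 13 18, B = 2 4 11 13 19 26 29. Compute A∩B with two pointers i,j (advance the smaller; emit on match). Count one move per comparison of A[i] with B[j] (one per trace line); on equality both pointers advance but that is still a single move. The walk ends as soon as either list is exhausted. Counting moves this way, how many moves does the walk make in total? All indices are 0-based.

7 moves

i=0 j=0: 4>2, j++
i=0 j=1: 4==4 emit, i++,j++
i=1 j=2: 8<11, i++
i=2 j=2: 9<11, i++
i=3 j=2: 13>11, j++
i=3 j=3: 13==13 emit, i++,j++
i=4 j=4: 18<19, i++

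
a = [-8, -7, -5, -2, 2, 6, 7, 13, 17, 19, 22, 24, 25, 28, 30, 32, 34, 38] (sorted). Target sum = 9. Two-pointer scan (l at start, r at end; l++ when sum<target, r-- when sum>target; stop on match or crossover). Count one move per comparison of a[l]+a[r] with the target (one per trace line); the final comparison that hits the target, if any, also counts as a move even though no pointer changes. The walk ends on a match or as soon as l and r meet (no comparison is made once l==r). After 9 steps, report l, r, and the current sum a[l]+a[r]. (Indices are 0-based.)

l=0, r=8, sum=9

[0,17] -8+38=30 >9 → r--
[0,16] -8+34=26 >9 → r--
[0,15] -8+32=24 >9 → r--
[0,14] -8+30=22 >9 → r--
[0,13] -8+28=20 >9 → r--
[0,12] -8+25=17 >9 → r--
[0,11] -8+24=16 >9 → r--
[0,10] -8+22=14 >9 → r--
[0,9] -8+19=11 >9 → r--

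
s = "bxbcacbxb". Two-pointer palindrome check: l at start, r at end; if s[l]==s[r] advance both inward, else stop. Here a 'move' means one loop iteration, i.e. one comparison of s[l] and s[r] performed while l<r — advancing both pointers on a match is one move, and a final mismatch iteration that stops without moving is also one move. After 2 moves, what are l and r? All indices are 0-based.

[0,8] 'b'=='b' → l++,r--
[1,7] 'x'=='x' → l++,r--

l=2, r=6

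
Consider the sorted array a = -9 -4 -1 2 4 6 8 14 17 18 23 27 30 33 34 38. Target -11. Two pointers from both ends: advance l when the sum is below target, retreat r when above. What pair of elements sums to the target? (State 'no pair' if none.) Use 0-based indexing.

no pair

l=0 r=15: -9+38=29 >-11, r--
l=0 r=14: -9+34=25 >-11, r--
l=0 r=13: -9+33=24 >-11, r--
l=0 r=12: -9+30=21 >-11, r--
l=0 r=11: -9+27=18 >-11, r--
l=0 r=10: -9+23=14 >-11, r--
l=0 r=9: -9+18=9 >-11, r--
l=0 r=8: -9+17=8 >-11, r--
l=0 r=7: -9+14=5 >-11, r--
l=0 r=6: -9+8=-1 >-11, r--
l=0 r=5: -9+6=-3 >-11, r--
l=0 r=4: -9+4=-5 >-11, r--
l=0 r=3: -9+2=-7 >-11, r--
l=0 r=2: -9+-1=-10 >-11, r--
l=0 r=1: -9+-4=-13 <-11, l++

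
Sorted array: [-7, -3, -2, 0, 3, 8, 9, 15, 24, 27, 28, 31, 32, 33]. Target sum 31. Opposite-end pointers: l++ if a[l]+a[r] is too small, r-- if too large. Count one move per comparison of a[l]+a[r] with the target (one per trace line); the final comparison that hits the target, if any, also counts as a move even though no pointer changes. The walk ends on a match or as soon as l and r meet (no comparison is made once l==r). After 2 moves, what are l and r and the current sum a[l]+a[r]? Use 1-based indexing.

l=3, r=14, sum=31

l=1 r=14: -7+33=26 <31, l++
l=2 r=14: -3+33=30 <31, l++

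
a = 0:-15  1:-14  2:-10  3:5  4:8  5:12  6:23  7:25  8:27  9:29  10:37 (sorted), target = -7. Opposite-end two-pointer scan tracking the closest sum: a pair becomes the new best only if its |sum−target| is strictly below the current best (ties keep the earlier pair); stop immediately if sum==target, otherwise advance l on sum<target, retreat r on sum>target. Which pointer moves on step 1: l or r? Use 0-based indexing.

[0,10] -15+37=22 d=29 * → r--

r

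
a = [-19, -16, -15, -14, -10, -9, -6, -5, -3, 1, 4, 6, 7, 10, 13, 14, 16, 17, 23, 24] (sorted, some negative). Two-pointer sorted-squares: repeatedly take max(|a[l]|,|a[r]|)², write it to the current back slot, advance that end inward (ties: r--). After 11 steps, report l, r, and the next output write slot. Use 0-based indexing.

l=4, r=12, next write slot=8

l=0 r=19: |-19|<=|24| out[19]=576, r--
l=0 r=18: |-19|<=|23| out[18]=529, r--
l=0 r=17: |-19|>|17| out[17]=361, l++
l=1 r=17: |-16|<=|17| out[16]=289, r--
l=1 r=16: |-16|<=|16| out[15]=256, r--
l=1 r=15: |-16|>|14| out[14]=256, l++
l=2 r=15: |-15|>|14| out[13]=225, l++
l=3 r=15: |-14|<=|14| out[12]=196, r--
l=3 r=14: |-14|>|13| out[11]=196, l++
l=4 r=14: |-10|<=|13| out[10]=169, r--
l=4 r=13: |-10|<=|10| out[9]=100, r--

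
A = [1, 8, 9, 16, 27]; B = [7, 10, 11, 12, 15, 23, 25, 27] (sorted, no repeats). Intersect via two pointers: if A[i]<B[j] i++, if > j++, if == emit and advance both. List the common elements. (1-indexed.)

intersection = [27]

i=1 j=1: 1<7, i++
i=2 j=1: 8>7, j++
i=2 j=2: 8<10, i++
i=3 j=2: 9<10, i++
i=4 j=2: 16>10, j++
i=4 j=3: 16>11, j++
i=4 j=4: 16>12, j++
i=4 j=5: 16>15, j++
i=4 j=6: 16<23, i++
i=5 j=6: 27>23, j++
i=5 j=7: 27>25, j++
i=5 j=8: 27==27 emit, i++,j++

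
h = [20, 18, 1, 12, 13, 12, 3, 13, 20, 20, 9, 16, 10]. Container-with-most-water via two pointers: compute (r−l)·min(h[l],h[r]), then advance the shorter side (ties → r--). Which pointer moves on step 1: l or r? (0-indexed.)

r

[0,12] min(20,10)*12=120 best=120 * → r--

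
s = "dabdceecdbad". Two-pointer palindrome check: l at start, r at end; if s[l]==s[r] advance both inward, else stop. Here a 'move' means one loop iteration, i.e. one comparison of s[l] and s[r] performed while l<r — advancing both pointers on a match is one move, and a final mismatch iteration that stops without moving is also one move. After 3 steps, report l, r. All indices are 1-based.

[1,12] 'd'=='d' → l++,r--
[2,11] 'a'=='a' → l++,r--
[3,10] 'b'=='b' → l++,r--

l=4, r=9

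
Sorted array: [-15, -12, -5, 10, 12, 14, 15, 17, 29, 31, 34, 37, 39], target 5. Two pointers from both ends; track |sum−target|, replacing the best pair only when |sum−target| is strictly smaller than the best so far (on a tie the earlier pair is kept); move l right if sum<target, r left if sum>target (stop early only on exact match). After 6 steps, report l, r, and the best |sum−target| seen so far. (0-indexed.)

[0,12] -15+39=24 d=19 * → r--
[0,11] -15+37=22 d=17 * → r--
[0,10] -15+34=19 d=14 * → r--
[0,9] -15+31=16 d=11 * → r--
[0,8] -15+29=14 d=9 * → r--
[0,7] -15+17=2 d=3 * → l++

l=1, r=7, best |Δ|=3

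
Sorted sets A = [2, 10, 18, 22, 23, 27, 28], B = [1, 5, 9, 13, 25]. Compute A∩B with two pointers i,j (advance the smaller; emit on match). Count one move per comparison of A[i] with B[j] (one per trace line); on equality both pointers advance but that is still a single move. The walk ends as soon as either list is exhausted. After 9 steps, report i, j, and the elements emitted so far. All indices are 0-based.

[i=0,j=0] 2>1 → j++
[i=0,j=1] 2<5 → i++
[i=1,j=1] 10>5 → j++
[i=1,j=2] 10>9 → j++
[i=1,j=3] 10<13 → i++
[i=2,j=3] 18>13 → j++
[i=2,j=4] 18<25 → i++
[i=3,j=4] 22<25 → i++
[i=4,j=4] 23<25 → i++

i=5, j=4, emitted=[]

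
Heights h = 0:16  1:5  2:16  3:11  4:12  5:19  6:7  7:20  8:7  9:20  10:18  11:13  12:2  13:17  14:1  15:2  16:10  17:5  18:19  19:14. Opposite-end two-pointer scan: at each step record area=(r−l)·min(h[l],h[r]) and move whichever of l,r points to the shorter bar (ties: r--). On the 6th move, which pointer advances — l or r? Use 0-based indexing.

[0,19] min(16,14)*19=266 best=266 * → r--
[0,18] min(16,19)*18=288 best=288 * → l++
[1,18] min(5,19)*17=85 best=288 → l++
[2,18] min(16,19)*16=256 best=288 → l++
[3,18] min(11,19)*15=165 best=288 → l++
[4,18] min(12,19)*14=168 best=288 → l++

l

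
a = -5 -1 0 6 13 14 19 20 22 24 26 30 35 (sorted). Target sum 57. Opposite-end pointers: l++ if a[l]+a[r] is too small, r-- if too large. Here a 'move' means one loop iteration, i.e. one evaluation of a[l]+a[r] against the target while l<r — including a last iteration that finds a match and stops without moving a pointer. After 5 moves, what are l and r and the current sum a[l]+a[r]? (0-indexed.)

l=0 r=12: -5+35=30 <57, l++
l=1 r=12: -1+35=34 <57, l++
l=2 r=12: 0+35=35 <57, l++
l=3 r=12: 6+35=41 <57, l++
l=4 r=12: 13+35=48 <57, l++

l=5, r=12, sum=49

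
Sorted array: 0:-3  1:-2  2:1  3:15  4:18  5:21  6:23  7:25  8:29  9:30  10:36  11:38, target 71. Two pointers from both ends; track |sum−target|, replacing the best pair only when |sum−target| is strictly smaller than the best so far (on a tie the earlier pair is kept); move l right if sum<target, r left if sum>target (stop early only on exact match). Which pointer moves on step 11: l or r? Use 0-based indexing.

r

[0,11] -3+38=35 d=36 * → l++
[1,11] -2+38=36 d=35 * → l++
[2,11] 1+38=39 d=32 * → l++
[3,11] 15+38=53 d=18 * → l++
[4,11] 18+38=56 d=15 * → l++
[5,11] 21+38=59 d=12 * → l++
[6,11] 23+38=61 d=10 * → l++
[7,11] 25+38=63 d=8 * → l++
[8,11] 29+38=67 d=4 * → l++
[9,11] 30+38=68 d=3 * → l++
[10,11] 36+38=74 d=3 → r--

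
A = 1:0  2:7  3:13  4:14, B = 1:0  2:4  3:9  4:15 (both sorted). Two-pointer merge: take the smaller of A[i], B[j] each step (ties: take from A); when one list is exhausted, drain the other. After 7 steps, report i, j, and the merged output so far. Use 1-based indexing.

i=1 j=1: A[i]=0<=B[j]=0 take 0, i++
i=2 j=1: A[i]=7>B[j]=0 take 0, j++
i=2 j=2: A[i]=7>B[j]=4 take 4, j++
i=2 j=3: A[i]=7<=B[j]=9 take 7, i++
i=3 j=3: A[i]=13>B[j]=9 take 9, j++
i=3 j=4: A[i]=13<=B[j]=15 take 13, i++
i=4 j=4: A[i]=14<=B[j]=15 take 14, i++

i=5, j=4, merged so far=[0, 0, 4, 7, 9, 13, 14]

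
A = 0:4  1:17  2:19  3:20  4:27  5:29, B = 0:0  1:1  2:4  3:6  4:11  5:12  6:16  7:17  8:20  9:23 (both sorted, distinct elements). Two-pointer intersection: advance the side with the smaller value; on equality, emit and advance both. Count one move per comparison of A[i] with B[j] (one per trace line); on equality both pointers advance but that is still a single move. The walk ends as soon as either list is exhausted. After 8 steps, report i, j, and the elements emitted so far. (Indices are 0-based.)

[i=0,j=0] 4>0 → j++
[i=0,j=1] 4>1 → j++
[i=0,j=2] 4==4 emit → i++,j++
[i=1,j=3] 17>6 → j++
[i=1,j=4] 17>11 → j++
[i=1,j=5] 17>12 → j++
[i=1,j=6] 17>16 → j++
[i=1,j=7] 17==17 emit → i++,j++

i=2, j=8, emitted=[4, 17]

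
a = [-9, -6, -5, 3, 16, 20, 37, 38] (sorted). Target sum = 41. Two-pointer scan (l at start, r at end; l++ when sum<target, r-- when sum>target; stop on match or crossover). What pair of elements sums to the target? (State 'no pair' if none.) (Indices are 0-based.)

l=0 r=7: -9+38=29 <41, l++
l=1 r=7: -6+38=32 <41, l++
l=2 r=7: -5+38=33 <41, l++
l=3 r=7: 3+38=41, found

(3, 38)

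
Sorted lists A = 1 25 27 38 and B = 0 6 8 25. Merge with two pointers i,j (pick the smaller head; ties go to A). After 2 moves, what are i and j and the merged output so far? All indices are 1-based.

i=2, j=2, merged so far=[0, 1]

i=1 j=1: A[i]=1>B[j]=0 take 0, j++
i=1 j=2: A[i]=1<=B[j]=6 take 1, i++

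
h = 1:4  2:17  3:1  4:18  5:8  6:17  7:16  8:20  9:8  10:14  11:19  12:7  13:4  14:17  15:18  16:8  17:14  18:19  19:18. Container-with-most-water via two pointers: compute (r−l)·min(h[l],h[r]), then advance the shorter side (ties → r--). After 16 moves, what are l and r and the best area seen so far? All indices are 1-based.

[1,19] min(4,18)*18=72 best=72 * → l++
[2,19] min(17,18)*17=289 best=289 * → l++
[3,19] min(1,18)*16=16 best=289 → l++
[4,19] min(18,18)*15=270 best=289 → r--
[4,18] min(18,19)*14=252 best=289 → l++
[5,18] min(8,19)*13=104 best=289 → l++
[6,18] min(17,19)*12=204 best=289 → l++
[7,18] min(16,19)*11=176 best=289 → l++
[8,18] min(20,19)*10=190 best=289 → r--
[8,17] min(20,14)*9=126 best=289 → r--
[8,16] min(20,8)*8=64 best=289 → r--
[8,15] min(20,18)*7=126 best=289 → r--
[8,14] min(20,17)*6=102 best=289 → r--
[8,13] min(20,4)*5=20 best=289 → r--
[8,12] min(20,7)*4=28 best=289 → r--
[8,11] min(20,19)*3=57 best=289 → r--

l=8, r=10, best area=289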